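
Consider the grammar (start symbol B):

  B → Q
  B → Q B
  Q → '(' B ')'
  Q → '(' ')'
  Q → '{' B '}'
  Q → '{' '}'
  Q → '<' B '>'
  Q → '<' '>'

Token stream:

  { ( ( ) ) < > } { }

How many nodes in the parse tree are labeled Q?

[B [Q { [B [Q ( [B [Q ( )]] )] [B [Q < >]]] }] [B [Q { }]]]

5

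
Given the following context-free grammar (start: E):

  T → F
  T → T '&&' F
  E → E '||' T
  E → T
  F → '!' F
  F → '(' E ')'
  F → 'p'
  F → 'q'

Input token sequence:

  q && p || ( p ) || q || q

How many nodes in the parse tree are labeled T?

6

[E [E [E [E [T [T [F q]] && [F p]]] || [T [F ( [E [T [F p]]] )]]] || [T [F q]]] || [T [F q]]]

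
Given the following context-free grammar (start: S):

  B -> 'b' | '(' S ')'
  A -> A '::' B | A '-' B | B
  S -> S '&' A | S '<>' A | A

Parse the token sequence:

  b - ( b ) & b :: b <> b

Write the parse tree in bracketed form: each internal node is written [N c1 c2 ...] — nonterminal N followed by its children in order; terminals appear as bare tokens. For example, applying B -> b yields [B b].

[S [S [S [A [A [B b]] - [B ( [S [A [B b]]] )]]] & [A [A [B b]] :: [B b]]] <> [A [B b]]]

S
S <> A
S & A <> A
A & A <> A
A - B & A <> A
B - B & A <> A
b - B & A <> A
b - ( S ) & A <> A
b - ( A ) & A <> A
b - ( B ) & A <> A
b - ( b ) & A <> A
b - ( b ) & A :: B <> A
b - ( b ) & B :: B <> A
b - ( b ) & b :: B <> A
b - ( b ) & b :: b <> A
b - ( b ) & b :: b <> B
b - ( b ) & b :: b <> b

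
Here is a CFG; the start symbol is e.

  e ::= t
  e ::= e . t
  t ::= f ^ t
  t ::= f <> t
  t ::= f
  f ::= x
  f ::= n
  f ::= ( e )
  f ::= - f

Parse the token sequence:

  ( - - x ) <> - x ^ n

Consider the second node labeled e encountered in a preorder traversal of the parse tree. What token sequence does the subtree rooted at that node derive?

[e [t [f ( [e [t [f - [f - [f x]]]]] )] <> [t [f - [f x]] ^ [t [f n]]]]]

- - x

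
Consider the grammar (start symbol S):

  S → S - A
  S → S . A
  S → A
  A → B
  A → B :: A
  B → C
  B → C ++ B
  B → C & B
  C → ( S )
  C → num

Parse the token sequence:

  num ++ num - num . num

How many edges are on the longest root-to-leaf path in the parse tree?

[S [S [S [A [B [C num] ++ [B [C num]]]]] - [A [B [C num]]]] . [A [B [C num]]]]

7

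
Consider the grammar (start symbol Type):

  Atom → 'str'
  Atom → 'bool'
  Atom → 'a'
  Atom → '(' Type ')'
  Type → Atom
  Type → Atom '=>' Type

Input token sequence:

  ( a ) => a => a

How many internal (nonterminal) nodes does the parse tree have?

[Type [Atom ( [Type [Atom a]] )] => [Type [Atom a] => [Type [Atom a]]]]

8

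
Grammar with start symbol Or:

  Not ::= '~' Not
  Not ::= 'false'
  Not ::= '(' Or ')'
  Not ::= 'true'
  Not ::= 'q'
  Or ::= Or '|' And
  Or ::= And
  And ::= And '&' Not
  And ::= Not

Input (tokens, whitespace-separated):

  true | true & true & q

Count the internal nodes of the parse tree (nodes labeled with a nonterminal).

[Or [Or [And [Not true]]] | [And [And [And [Not true]] & [Not true]] & [Not q]]]

10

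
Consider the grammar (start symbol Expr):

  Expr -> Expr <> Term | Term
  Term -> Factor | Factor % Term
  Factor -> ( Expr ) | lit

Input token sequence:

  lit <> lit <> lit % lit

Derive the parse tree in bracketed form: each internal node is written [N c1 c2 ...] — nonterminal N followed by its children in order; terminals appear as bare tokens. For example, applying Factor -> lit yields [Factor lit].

Expr
Expr <> Term
Expr <> Term <> Term
Term <> Term <> Term
Factor <> Term <> Term
lit <> Term <> Term
lit <> Factor <> Term
lit <> lit <> Term
lit <> lit <> Factor % Term
lit <> lit <> lit % Term
lit <> lit <> lit % Factor
lit <> lit <> lit % lit

[Expr [Expr [Expr [Term [Factor lit]]] <> [Term [Factor lit]]] <> [Term [Factor lit] % [Term [Factor lit]]]]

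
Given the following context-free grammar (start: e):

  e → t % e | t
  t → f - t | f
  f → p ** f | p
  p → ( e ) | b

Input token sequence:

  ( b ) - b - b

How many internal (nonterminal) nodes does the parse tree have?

[e [t [f [p ( [e [t [f [p b]]]] )]] - [t [f [p b]] - [t [f [p b]]]]]]

14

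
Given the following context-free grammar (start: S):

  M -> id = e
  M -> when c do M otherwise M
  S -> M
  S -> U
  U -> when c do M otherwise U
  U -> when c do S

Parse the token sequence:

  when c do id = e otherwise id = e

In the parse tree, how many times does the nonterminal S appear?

1

[S [M when c do [M id = e] otherwise [M id = e]]]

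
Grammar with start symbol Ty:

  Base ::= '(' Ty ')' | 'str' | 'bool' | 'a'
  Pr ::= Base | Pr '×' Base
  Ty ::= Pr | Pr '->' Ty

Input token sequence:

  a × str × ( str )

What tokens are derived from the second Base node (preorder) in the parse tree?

[Ty [Pr [Pr [Pr [Base a]] × [Base str]] × [Base ( [Ty [Pr [Base str]]] )]]]

str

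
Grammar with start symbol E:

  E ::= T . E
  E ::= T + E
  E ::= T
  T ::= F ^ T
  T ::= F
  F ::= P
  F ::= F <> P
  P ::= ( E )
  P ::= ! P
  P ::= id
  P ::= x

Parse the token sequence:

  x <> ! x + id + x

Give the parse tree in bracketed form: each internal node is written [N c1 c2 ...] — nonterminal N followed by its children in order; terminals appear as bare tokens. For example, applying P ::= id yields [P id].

[E [T [F [F [P x]] <> [P ! [P x]]]] + [E [T [F [P id]]] + [E [T [F [P x]]]]]]

E
T + E
F + E
F <> P + E
P <> P + E
x <> P + E
x <> ! P + E
x <> ! x + E
x <> ! x + T + E
x <> ! x + F + E
x <> ! x + P + E
x <> ! x + id + E
x <> ! x + id + T
x <> ! x + id + F
x <> ! x + id + P
x <> ! x + id + x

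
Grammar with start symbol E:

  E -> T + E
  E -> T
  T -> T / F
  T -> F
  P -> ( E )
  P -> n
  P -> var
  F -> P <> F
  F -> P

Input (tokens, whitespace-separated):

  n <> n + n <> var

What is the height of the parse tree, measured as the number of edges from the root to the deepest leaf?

[E [T [F [P n] <> [F [P n]]]] + [E [T [F [P n] <> [F [P var]]]]]]

6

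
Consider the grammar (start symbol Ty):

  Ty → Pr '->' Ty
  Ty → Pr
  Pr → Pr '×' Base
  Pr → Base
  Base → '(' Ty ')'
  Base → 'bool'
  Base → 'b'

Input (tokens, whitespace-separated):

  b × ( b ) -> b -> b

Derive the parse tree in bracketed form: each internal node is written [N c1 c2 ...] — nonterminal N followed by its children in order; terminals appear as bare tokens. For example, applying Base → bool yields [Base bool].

[Ty [Pr [Pr [Base b]] × [Base ( [Ty [Pr [Base b]]] )]] -> [Ty [Pr [Base b]] -> [Ty [Pr [Base b]]]]]

Ty
Pr -> Ty
Pr × Base -> Ty
Base × Base -> Ty
b × Base -> Ty
b × ( Ty ) -> Ty
b × ( Pr ) -> Ty
b × ( Base ) -> Ty
b × ( b ) -> Ty
b × ( b ) -> Pr -> Ty
b × ( b ) -> Base -> Ty
b × ( b ) -> b -> Ty
b × ( b ) -> b -> Pr
b × ( b ) -> b -> Base
b × ( b ) -> b -> b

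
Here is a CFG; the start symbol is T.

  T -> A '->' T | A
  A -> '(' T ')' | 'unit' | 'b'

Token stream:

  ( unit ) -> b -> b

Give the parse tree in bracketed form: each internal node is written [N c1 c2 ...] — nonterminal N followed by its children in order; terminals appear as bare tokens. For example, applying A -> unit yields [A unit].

[T [A ( [T [A unit]] )] -> [T [A b] -> [T [A b]]]]

T
A -> T
( T ) -> T
( A ) -> T
( unit ) -> T
( unit ) -> A -> T
( unit ) -> b -> T
( unit ) -> b -> A
( unit ) -> b -> b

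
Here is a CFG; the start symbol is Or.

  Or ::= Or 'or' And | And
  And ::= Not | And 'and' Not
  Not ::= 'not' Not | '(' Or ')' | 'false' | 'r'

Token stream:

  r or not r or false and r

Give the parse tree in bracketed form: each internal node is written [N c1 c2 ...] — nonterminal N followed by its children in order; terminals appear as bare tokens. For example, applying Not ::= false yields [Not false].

[Or [Or [Or [And [Not r]]] or [And [Not not [Not r]]]] or [And [And [Not false]] and [Not r]]]

Or
Or or And
Or or And or And
And or And or And
Not or And or And
r or And or And
r or Not or And
r or not Not or And
r or not r or And
r or not r or And and Not
r or not r or Not and Not
r or not r or false and Not
r or not r or false and r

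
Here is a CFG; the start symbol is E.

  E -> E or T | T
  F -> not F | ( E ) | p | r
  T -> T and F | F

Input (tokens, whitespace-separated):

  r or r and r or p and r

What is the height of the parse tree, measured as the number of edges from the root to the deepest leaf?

[E [E [E [T [F r]]] or [T [T [F r]] and [F r]]] or [T [T [F p]] and [F r]]]

5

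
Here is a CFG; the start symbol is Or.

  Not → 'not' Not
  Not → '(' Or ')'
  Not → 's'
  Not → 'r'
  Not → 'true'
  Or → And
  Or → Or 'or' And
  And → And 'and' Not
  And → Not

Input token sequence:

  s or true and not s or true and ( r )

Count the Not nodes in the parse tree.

[Or [Or [Or [And [Not s]]] or [And [And [Not true]] and [Not not [Not s]]]] or [And [And [Not true]] and [Not ( [Or [And [Not r]]] )]]]

7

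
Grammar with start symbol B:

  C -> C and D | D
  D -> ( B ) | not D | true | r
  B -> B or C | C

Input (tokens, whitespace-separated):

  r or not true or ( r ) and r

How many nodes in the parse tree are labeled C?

[B [B [B [C [D r]]] or [C [D not [D true]]]] or [C [C [D ( [B [C [D r]]] )]] and [D r]]]

5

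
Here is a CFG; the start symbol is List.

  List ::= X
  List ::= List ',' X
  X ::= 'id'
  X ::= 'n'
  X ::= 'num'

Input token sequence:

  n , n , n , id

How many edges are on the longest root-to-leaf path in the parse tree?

5

[List [List [List [List [X n]] , [X n]] , [X n]] , [X id]]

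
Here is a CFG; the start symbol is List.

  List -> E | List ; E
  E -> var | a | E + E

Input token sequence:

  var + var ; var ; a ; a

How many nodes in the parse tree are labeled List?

[List [List [List [List [E [E var] + [E var]]] ; [E var]] ; [E a]] ; [E a]]

4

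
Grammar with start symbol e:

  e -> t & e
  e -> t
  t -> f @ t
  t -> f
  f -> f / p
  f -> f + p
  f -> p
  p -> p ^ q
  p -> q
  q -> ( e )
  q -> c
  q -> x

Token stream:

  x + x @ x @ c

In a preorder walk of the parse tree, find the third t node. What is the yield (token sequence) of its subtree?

[e [t [f [f [p [q x]]] + [p [q x]]] @ [t [f [p [q x]]] @ [t [f [p [q c]]]]]]]

c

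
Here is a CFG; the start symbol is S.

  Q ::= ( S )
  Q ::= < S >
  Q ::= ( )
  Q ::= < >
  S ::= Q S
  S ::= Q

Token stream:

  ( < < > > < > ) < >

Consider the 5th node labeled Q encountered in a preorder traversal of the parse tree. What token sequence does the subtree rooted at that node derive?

[S [Q ( [S [Q < [S [Q < >]] >] [S [Q < >]]] )] [S [Q < >]]]

< >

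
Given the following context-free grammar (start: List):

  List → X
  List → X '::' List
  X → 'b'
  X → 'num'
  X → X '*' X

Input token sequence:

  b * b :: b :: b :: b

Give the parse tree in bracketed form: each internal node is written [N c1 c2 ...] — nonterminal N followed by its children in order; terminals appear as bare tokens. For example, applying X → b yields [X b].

[List [X [X b] * [X b]] :: [List [X b] :: [List [X b] :: [List [X b]]]]]

List
X :: List
X * X :: List
b * X :: List
b * b :: List
b * b :: X :: List
b * b :: b :: List
b * b :: b :: X :: List
b * b :: b :: b :: List
b * b :: b :: b :: X
b * b :: b :: b :: b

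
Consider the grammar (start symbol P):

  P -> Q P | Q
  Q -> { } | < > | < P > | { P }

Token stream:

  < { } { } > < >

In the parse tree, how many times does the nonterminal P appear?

4

[P [Q < [P [Q { }] [P [Q { }]]] >] [P [Q < >]]]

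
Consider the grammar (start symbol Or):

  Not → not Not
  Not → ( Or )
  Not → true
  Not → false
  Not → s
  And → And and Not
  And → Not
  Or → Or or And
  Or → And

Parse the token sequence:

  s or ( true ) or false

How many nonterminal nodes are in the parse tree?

[Or [Or [Or [And [Not s]]] or [And [Not ( [Or [And [Not true]]] )]]] or [And [Not false]]]

12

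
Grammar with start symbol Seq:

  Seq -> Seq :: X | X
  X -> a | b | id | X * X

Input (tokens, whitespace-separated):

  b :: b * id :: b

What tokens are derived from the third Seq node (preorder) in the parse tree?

[Seq [Seq [Seq [X b]] :: [X [X b] * [X id]]] :: [X b]]

b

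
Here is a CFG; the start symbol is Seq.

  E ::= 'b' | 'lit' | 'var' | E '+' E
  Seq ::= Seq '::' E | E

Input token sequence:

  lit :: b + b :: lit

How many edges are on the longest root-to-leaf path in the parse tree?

[Seq [Seq [Seq [E lit]] :: [E [E b] + [E b]]] :: [E lit]]

4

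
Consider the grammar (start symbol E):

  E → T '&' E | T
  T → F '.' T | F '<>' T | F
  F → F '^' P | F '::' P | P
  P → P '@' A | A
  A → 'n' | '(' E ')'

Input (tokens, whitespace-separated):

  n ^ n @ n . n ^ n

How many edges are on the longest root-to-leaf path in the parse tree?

[E [T [F [F [P [A n]]] ^ [P [P [A n]] @ [A n]]] . [T [F [F [P [A n]]] ^ [P [A n]]]]]]

7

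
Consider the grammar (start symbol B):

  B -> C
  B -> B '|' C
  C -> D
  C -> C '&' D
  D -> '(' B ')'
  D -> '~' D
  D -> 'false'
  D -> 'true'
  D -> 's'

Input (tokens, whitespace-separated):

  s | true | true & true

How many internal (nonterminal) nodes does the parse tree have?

11

[B [B [B [C [D s]]] | [C [D true]]] | [C [C [D true]] & [D true]]]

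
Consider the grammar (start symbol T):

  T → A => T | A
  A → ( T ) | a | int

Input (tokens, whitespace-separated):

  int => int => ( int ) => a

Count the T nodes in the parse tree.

[T [A int] => [T [A int] => [T [A ( [T [A int]] )] => [T [A a]]]]]

5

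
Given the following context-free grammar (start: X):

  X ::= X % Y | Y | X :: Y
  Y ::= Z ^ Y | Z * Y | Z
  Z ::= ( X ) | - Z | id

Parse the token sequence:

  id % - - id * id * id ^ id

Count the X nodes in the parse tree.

[X [X [Y [Z id]]] % [Y [Z - [Z - [Z id]]] * [Y [Z id] * [Y [Z id] ^ [Y [Z id]]]]]]

2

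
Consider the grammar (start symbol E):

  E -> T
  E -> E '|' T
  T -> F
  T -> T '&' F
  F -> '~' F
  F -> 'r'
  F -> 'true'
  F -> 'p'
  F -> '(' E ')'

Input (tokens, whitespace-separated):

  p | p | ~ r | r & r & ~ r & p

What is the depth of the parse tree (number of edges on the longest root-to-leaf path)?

[E [E [E [E [T [F p]]] | [T [F p]]] | [T [F ~ [F r]]]] | [T [T [T [T [F r]] & [F r]] & [F ~ [F r]]] & [F p]]]

6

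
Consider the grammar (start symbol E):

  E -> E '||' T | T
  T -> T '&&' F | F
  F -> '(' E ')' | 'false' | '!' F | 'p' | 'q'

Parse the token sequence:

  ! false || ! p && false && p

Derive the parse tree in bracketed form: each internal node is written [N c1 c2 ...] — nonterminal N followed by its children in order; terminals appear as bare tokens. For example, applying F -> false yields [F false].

E
E || T
T || T
F || T
! F || T
! false || T
! false || T && F
! false || T && F && F
! false || F && F && F
! false || ! F && F && F
! false || ! p && F && F
! false || ! p && false && F
! false || ! p && false && p

[E [E [T [F ! [F false]]]] || [T [T [T [F ! [F p]]] && [F false]] && [F p]]]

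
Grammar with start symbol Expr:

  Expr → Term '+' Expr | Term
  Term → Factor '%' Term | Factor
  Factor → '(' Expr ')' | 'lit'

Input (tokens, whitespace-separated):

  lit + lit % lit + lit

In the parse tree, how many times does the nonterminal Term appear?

4

[Expr [Term [Factor lit]] + [Expr [Term [Factor lit] % [Term [Factor lit]]] + [Expr [Term [Factor lit]]]]]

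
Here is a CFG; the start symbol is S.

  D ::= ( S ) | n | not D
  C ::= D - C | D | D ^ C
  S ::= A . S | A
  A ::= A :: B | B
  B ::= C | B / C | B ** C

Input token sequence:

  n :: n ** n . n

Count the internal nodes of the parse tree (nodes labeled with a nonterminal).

17

[S [A [A [B [C [D n]]]] :: [B [B [C [D n]]] ** [C [D n]]]] . [S [A [B [C [D n]]]]]]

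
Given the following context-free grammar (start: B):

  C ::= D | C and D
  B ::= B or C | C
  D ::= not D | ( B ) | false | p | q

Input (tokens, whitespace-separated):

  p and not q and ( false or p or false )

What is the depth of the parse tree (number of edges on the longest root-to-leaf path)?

[B [C [C [C [D p]] and [D not [D q]]] and [D ( [B [B [B [C [D false]]] or [C [D p]]] or [C [D false]]] )]]]

8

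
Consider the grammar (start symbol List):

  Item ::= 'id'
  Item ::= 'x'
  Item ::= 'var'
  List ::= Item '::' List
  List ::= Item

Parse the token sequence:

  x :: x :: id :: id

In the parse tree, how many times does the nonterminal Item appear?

4

[List [Item x] :: [List [Item x] :: [List [Item id] :: [List [Item id]]]]]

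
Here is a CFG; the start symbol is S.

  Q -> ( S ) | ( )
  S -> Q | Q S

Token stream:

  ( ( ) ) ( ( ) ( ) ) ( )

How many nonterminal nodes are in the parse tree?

[S [Q ( [S [Q ( )]] )] [S [Q ( [S [Q ( )] [S [Q ( )]]] )] [S [Q ( )]]]]

12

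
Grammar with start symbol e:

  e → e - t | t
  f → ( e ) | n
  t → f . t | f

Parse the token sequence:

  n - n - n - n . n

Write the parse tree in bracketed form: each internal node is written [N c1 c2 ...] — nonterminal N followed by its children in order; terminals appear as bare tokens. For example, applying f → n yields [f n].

e
e - t
e - t - t
e - t - t - t
t - t - t - t
f - t - t - t
n - t - t - t
n - f - t - t
n - n - t - t
n - n - f - t
n - n - n - t
n - n - n - f . t
n - n - n - n . t
n - n - n - n . f
n - n - n - n . n

[e [e [e [e [t [f n]]] - [t [f n]]] - [t [f n]]] - [t [f n] . [t [f n]]]]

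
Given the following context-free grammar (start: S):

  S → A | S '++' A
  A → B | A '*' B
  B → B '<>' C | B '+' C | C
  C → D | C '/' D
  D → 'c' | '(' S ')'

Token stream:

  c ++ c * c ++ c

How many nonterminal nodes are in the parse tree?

[S [S [S [A [B [C [D c]]]]] ++ [A [A [B [C [D c]]]] * [B [C [D c]]]]] ++ [A [B [C [D c]]]]]

19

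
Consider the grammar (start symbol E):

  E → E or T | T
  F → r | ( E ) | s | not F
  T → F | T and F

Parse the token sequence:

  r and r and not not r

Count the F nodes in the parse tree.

[E [T [T [T [F r]] and [F r]] and [F not [F not [F r]]]]]

5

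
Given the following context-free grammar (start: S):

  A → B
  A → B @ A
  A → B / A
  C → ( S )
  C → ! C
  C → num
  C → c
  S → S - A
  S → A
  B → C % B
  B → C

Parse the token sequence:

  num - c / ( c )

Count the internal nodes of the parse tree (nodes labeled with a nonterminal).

15

[S [S [A [B [C num]]]] - [A [B [C c]] / [A [B [C ( [S [A [B [C c]]]] )]]]]]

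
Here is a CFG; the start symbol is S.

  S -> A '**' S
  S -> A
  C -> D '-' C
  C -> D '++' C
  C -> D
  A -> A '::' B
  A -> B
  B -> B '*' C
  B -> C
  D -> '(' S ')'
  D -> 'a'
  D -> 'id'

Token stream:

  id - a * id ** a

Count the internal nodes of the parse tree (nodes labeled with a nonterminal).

[S [A [B [B [C [D id] - [C [D a]]]] * [C [D id]]]] ** [S [A [B [C [D a]]]]]]

15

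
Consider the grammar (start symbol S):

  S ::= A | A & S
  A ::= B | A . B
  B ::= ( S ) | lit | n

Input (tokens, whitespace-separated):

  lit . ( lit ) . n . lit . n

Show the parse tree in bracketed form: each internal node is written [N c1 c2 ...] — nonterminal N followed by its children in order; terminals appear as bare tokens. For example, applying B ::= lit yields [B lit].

S
A
A . B
A . B . B
A . B . B . B
A . B . B . B . B
B . B . B . B . B
lit . B . B . B . B
lit . ( S ) . B . B . B
lit . ( A ) . B . B . B
lit . ( B ) . B . B . B
lit . ( lit ) . B . B . B
lit . ( lit ) . n . B . B
lit . ( lit ) . n . lit . B
lit . ( lit ) . n . lit . n

[S [A [A [A [A [A [B lit]] . [B ( [S [A [B lit]]] )]] . [B n]] . [B lit]] . [B n]]]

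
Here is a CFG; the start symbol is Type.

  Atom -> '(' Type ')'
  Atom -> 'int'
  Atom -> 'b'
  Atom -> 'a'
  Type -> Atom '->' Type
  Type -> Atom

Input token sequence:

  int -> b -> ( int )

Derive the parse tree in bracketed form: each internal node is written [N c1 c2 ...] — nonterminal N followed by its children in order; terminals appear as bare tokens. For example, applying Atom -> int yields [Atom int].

Type
Atom -> Type
int -> Type
int -> Atom -> Type
int -> b -> Type
int -> b -> Atom
int -> b -> ( Type )
int -> b -> ( Atom )
int -> b -> ( int )

[Type [Atom int] -> [Type [Atom b] -> [Type [Atom ( [Type [Atom int]] )]]]]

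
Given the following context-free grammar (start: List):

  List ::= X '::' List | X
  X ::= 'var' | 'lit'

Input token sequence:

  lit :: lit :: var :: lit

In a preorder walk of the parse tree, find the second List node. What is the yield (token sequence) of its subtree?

lit :: var :: lit

[List [X lit] :: [List [X lit] :: [List [X var] :: [List [X lit]]]]]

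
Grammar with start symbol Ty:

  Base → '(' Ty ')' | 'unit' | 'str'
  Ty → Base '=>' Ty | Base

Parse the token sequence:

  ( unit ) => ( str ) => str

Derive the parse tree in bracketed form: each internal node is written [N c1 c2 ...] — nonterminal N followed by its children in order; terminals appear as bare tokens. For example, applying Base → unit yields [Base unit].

[Ty [Base ( [Ty [Base unit]] )] => [Ty [Base ( [Ty [Base str]] )] => [Ty [Base str]]]]

Ty
Base => Ty
( Ty ) => Ty
( Base ) => Ty
( unit ) => Ty
( unit ) => Base => Ty
( unit ) => ( Ty ) => Ty
( unit ) => ( Base ) => Ty
( unit ) => ( str ) => Ty
( unit ) => ( str ) => Base
( unit ) => ( str ) => str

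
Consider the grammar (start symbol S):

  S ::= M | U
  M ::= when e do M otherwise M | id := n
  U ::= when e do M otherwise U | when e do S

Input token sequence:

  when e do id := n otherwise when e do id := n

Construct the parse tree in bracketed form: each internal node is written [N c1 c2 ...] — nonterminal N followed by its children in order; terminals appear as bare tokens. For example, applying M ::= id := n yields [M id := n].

[S [U when e do [M id := n] otherwise [U when e do [S [M id := n]]]]]

S
U
when e do M otherwise U
when e do id := n otherwise U
when e do id := n otherwise when e do S
when e do id := n otherwise when e do M
when e do id := n otherwise when e do id := n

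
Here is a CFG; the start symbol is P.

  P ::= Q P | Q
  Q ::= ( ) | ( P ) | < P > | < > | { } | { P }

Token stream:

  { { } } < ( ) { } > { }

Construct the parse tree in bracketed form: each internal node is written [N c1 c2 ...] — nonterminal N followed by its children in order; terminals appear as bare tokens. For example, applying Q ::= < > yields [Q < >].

P
Q P
{ P } P
{ Q } P
{ { } } P
{ { } } Q P
{ { } } < P > P
{ { } } < Q P > P
{ { } } < ( ) P > P
{ { } } < ( ) Q > P
{ { } } < ( ) { } > P
{ { } } < ( ) { } > Q
{ { } } < ( ) { } > { }

[P [Q { [P [Q { }]] }] [P [Q < [P [Q ( )] [P [Q { }]]] >] [P [Q { }]]]]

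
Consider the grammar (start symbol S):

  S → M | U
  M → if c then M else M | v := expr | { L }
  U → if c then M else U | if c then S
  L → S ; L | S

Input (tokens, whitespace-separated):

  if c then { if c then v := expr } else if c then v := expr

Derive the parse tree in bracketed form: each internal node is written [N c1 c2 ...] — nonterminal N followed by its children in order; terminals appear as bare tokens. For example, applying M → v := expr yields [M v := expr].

[S [U if c then [M { [L [S [U if c then [S [M v := expr]]]]] }] else [U if c then [S [M v := expr]]]]]

S
U
if c then M else U
if c then { L } else U
if c then { S } else U
if c then { U } else U
if c then { if c then S } else U
if c then { if c then M } else U
if c then { if c then v := expr } else U
if c then { if c then v := expr } else if c then S
if c then { if c then v := expr } else if c then M
if c then { if c then v := expr } else if c then v := expr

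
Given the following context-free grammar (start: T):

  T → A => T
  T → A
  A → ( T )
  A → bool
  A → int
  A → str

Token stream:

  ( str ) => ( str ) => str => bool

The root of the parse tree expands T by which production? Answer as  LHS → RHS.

T → A => T

[T [A ( [T [A str]] )] => [T [A ( [T [A str]] )] => [T [A str] => [T [A bool]]]]]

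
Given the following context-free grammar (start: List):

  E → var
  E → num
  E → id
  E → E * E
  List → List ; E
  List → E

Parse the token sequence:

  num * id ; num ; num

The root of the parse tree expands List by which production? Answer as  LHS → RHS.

List → List ; E

[List [List [List [E [E num] * [E id]]] ; [E num]] ; [E num]]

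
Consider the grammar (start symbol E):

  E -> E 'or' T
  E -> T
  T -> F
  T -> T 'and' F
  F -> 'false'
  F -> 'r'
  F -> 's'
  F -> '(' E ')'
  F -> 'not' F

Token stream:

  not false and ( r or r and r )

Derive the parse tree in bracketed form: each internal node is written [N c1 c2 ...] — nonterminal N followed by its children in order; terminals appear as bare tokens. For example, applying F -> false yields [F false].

[E [T [T [F not [F false]]] and [F ( [E [E [T [F r]]] or [T [T [F r]] and [F r]]] )]]]

E
T
T and F
F and F
not F and F
not false and F
not false and ( E )
not false and ( E or T )
not false and ( T or T )
not false and ( F or T )
not false and ( r or T )
not false and ( r or T and F )
not false and ( r or F and F )
not false and ( r or r and F )
not false and ( r or r and r )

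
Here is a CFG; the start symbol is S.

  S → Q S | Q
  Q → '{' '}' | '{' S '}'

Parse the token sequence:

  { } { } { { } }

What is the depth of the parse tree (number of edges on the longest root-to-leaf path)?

[S [Q { }] [S [Q { }] [S [Q { [S [Q { }]] }]]]]

6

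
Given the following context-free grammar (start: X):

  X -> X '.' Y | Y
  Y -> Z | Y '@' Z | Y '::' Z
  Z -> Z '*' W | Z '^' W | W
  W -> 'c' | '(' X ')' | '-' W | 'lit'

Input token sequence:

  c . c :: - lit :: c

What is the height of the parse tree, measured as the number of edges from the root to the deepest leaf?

6

[X [X [Y [Z [W c]]]] . [Y [Y [Y [Z [W c]]] :: [Z [W - [W lit]]]] :: [Z [W c]]]]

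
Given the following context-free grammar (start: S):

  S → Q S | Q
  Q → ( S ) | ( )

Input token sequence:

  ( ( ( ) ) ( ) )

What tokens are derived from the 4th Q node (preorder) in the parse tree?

[S [Q ( [S [Q ( [S [Q ( )]] )] [S [Q ( )]]] )]]

( )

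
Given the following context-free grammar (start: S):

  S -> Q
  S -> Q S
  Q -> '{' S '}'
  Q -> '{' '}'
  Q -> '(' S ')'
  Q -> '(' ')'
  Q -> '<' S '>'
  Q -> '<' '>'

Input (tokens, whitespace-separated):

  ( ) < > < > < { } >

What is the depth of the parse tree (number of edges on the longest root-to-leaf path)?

7

[S [Q ( )] [S [Q < >] [S [Q < >] [S [Q < [S [Q { }]] >]]]]]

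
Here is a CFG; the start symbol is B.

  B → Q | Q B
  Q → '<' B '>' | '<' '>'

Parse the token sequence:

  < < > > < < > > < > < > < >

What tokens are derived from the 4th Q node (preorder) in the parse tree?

< >

[B [Q < [B [Q < >]] >] [B [Q < [B [Q < >]] >] [B [Q < >] [B [Q < >] [B [Q < >]]]]]]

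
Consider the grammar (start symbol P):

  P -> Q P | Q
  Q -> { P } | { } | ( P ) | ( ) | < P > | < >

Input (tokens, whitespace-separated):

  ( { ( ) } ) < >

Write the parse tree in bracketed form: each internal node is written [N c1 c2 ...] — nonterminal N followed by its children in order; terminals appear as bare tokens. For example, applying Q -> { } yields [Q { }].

P
Q P
( P ) P
( Q ) P
( { P } ) P
( { Q } ) P
( { ( ) } ) P
( { ( ) } ) Q
( { ( ) } ) < >

[P [Q ( [P [Q { [P [Q ( )]] }]] )] [P [Q < >]]]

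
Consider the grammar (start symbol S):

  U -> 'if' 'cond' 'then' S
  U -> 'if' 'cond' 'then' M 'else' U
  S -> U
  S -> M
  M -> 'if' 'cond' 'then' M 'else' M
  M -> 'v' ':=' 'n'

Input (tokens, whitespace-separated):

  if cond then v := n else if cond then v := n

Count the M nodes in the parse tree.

2

[S [U if cond then [M v := n] else [U if cond then [S [M v := n]]]]]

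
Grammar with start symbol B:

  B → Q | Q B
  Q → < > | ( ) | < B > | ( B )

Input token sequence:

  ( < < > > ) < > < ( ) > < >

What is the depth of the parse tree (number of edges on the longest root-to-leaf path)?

[B [Q ( [B [Q < [B [Q < >]] >]] )] [B [Q < >] [B [Q < [B [Q ( )]] >] [B [Q < >]]]]]

6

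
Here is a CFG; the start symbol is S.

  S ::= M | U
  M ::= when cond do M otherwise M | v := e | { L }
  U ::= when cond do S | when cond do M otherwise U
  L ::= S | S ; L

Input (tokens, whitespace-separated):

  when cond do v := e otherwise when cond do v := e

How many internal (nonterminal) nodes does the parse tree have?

6

[S [U when cond do [M v := e] otherwise [U when cond do [S [M v := e]]]]]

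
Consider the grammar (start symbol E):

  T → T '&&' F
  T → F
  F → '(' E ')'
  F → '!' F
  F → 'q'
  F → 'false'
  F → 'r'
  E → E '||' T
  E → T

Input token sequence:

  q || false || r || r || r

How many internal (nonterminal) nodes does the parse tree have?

[E [E [E [E [E [T [F q]]] || [T [F false]]] || [T [F r]]] || [T [F r]]] || [T [F r]]]

15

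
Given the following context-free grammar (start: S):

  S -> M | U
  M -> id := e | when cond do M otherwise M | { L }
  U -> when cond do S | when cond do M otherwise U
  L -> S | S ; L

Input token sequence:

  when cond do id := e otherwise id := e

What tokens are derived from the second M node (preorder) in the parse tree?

[S [M when cond do [M id := e] otherwise [M id := e]]]

id := e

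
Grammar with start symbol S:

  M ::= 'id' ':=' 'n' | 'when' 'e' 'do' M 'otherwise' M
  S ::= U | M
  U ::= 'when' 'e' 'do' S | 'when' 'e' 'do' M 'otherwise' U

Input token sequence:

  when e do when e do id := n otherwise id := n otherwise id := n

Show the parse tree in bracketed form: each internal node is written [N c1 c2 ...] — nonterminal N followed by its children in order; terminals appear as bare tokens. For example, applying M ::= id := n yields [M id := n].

[S [M when e do [M when e do [M id := n] otherwise [M id := n]] otherwise [M id := n]]]

S
M
when e do M otherwise M
when e do when e do M otherwise M otherwise M
when e do when e do id := n otherwise M otherwise M
when e do when e do id := n otherwise id := n otherwise M
when e do when e do id := n otherwise id := n otherwise id := n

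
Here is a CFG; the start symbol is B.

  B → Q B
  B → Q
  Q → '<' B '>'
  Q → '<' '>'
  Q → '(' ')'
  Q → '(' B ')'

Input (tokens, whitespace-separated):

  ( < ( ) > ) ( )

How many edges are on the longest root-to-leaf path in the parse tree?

6

[B [Q ( [B [Q < [B [Q ( )]] >]] )] [B [Q ( )]]]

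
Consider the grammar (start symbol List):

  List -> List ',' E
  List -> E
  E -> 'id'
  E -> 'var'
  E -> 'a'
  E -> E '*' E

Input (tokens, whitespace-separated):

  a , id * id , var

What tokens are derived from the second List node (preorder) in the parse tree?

[List [List [List [E a]] , [E [E id] * [E id]]] , [E var]]

a , id * id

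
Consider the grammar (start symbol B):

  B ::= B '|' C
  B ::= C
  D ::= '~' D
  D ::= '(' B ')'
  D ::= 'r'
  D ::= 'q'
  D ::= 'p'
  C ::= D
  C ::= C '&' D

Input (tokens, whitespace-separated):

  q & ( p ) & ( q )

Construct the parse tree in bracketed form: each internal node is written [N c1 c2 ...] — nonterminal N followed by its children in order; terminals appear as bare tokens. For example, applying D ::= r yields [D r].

[B [C [C [C [D q]] & [D ( [B [C [D p]]] )]] & [D ( [B [C [D q]]] )]]]

B
C
C & D
C & D & D
D & D & D
q & D & D
q & ( B ) & D
q & ( C ) & D
q & ( D ) & D
q & ( p ) & D
q & ( p ) & ( B )
q & ( p ) & ( C )
q & ( p ) & ( D )
q & ( p ) & ( q )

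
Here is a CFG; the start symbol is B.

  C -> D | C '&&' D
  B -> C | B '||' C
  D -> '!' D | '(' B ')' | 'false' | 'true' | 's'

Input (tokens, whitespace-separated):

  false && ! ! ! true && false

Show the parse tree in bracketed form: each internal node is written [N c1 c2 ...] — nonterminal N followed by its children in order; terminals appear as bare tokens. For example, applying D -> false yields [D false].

B
C
C && D
C && D && D
D && D && D
false && D && D
false && ! D && D
false && ! ! D && D
false && ! ! ! D && D
false && ! ! ! true && D
false && ! ! ! true && false

[B [C [C [C [D false]] && [D ! [D ! [D ! [D true]]]]] && [D false]]]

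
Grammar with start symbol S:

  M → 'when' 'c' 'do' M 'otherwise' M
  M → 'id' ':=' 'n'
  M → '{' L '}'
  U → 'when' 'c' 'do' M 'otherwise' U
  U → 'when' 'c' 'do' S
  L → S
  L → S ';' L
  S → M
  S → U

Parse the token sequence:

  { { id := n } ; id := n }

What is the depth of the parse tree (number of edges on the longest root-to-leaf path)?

[S [M { [L [S [M { [L [S [M id := n]]] }]] ; [L [S [M id := n]]]] }]]

8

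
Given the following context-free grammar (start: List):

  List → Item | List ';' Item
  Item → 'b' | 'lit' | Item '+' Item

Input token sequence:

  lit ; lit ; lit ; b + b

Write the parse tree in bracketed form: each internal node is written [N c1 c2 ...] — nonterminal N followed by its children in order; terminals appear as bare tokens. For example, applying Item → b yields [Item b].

List
List ; Item
List ; Item ; Item
List ; Item ; Item ; Item
Item ; Item ; Item ; Item
lit ; Item ; Item ; Item
lit ; lit ; Item ; Item
lit ; lit ; lit ; Item
lit ; lit ; lit ; Item + Item
lit ; lit ; lit ; b + Item
lit ; lit ; lit ; b + b

[List [List [List [List [Item lit]] ; [Item lit]] ; [Item lit]] ; [Item [Item b] + [Item b]]]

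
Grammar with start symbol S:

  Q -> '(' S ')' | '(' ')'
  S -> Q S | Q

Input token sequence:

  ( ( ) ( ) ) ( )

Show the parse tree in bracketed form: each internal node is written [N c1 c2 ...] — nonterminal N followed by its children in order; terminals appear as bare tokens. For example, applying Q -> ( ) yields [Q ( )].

S
Q S
( S ) S
( Q S ) S
( ( ) S ) S
( ( ) Q ) S
( ( ) ( ) ) S
( ( ) ( ) ) Q
( ( ) ( ) ) ( )

[S [Q ( [S [Q ( )] [S [Q ( )]]] )] [S [Q ( )]]]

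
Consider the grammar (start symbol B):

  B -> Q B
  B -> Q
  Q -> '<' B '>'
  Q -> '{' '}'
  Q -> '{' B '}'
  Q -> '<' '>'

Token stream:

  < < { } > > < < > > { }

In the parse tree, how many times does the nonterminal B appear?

[B [Q < [B [Q < [B [Q { }]] >]] >] [B [Q < [B [Q < >]] >] [B [Q { }]]]]

6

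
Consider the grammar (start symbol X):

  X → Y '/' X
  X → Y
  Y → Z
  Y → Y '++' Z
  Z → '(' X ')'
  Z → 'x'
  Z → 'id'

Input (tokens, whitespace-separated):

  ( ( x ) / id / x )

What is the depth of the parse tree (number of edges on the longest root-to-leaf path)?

9

[X [Y [Z ( [X [Y [Z ( [X [Y [Z x]]] )]] / [X [Y [Z id]] / [X [Y [Z x]]]]] )]]]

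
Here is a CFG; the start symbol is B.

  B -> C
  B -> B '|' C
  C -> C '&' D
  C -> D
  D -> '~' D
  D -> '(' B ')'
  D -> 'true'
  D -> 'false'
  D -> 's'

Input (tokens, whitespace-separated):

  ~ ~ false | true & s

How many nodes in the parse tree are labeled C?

[B [B [C [D ~ [D ~ [D false]]]]] | [C [C [D true]] & [D s]]]

3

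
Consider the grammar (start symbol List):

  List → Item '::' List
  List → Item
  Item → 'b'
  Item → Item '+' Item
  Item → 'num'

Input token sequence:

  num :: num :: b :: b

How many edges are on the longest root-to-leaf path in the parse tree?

[List [Item num] :: [List [Item num] :: [List [Item b] :: [List [Item b]]]]]

5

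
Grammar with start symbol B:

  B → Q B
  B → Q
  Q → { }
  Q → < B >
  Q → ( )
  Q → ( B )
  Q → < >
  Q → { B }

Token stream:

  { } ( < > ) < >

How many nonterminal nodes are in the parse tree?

8

[B [Q { }] [B [Q ( [B [Q < >]] )] [B [Q < >]]]]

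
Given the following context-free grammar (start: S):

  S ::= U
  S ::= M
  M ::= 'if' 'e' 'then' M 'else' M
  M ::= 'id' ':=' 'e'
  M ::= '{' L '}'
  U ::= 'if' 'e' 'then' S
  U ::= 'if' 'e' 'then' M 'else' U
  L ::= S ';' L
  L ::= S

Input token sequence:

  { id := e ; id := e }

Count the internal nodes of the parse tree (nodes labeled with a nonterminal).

[S [M { [L [S [M id := e]] ; [L [S [M id := e]]]] }]]

8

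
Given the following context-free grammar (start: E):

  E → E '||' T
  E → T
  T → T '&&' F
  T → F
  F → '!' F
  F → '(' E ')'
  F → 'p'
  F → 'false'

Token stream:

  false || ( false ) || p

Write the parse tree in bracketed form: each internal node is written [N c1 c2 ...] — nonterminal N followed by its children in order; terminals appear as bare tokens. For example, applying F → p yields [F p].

E
E || T
E || T || T
T || T || T
F || T || T
false || T || T
false || F || T
false || ( E ) || T
false || ( T ) || T
false || ( F ) || T
false || ( false ) || T
false || ( false ) || F
false || ( false ) || p

[E [E [E [T [F false]]] || [T [F ( [E [T [F false]]] )]]] || [T [F p]]]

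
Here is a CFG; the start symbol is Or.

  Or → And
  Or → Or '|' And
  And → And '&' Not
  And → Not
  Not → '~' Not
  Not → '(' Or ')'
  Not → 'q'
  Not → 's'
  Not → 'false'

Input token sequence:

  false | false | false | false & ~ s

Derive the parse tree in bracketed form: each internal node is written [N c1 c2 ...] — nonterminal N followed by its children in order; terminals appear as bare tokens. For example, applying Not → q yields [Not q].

Or
Or | And
Or | And | And
Or | And | And | And
And | And | And | And
Not | And | And | And
false | And | And | And
false | Not | And | And
false | false | And | And
false | false | Not | And
false | false | false | And
false | false | false | And & Not
false | false | false | Not & Not
false | false | false | false & Not
false | false | false | false & ~ Not
false | false | false | false & ~ s

[Or [Or [Or [Or [And [Not false]]] | [And [Not false]]] | [And [Not false]]] | [And [And [Not false]] & [Not ~ [Not s]]]]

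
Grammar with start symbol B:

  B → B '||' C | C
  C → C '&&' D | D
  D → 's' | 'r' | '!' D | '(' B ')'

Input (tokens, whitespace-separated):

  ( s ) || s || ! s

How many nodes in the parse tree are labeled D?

5

[B [B [B [C [D ( [B [C [D s]]] )]]] || [C [D s]]] || [C [D ! [D s]]]]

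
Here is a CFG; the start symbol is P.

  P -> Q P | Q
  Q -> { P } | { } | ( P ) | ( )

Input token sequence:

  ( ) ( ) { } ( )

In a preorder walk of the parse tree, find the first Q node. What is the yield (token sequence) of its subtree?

( )

[P [Q ( )] [P [Q ( )] [P [Q { }] [P [Q ( )]]]]]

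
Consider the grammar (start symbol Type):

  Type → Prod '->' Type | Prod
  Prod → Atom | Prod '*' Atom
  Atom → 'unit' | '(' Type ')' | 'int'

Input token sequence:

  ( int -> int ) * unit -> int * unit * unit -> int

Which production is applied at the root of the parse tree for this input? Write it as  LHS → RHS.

Type → Prod '->' Type

[Type [Prod [Prod [Atom ( [Type [Prod [Atom int]] -> [Type [Prod [Atom int]]]] )]] * [Atom unit]] -> [Type [Prod [Prod [Prod [Atom int]] * [Atom unit]] * [Atom unit]] -> [Type [Prod [Atom int]]]]]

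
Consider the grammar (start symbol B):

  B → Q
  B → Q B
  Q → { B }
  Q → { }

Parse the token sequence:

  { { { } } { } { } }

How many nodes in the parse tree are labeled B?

[B [Q { [B [Q { [B [Q { }]] }] [B [Q { }] [B [Q { }]]]] }]]

5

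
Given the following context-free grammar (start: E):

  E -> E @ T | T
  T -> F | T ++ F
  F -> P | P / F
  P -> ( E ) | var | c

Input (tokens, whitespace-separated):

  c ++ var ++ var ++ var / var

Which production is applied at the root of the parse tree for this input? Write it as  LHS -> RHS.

E -> T

[E [T [T [T [T [F [P c]]] ++ [F [P var]]] ++ [F [P var]]] ++ [F [P var] / [F [P var]]]]]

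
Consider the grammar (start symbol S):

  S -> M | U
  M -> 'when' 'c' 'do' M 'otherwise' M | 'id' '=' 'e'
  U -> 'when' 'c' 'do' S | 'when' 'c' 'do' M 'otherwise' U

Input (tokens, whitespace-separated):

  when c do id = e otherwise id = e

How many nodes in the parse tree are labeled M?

3

[S [M when c do [M id = e] otherwise [M id = e]]]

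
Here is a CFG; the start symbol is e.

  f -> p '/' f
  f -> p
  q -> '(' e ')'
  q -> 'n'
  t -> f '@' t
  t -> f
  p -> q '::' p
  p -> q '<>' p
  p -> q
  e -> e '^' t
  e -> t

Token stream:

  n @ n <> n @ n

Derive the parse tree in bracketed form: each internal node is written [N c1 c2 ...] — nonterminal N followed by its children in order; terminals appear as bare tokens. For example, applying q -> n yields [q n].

[e [t [f [p [q n]]] @ [t [f [p [q n] <> [p [q n]]]] @ [t [f [p [q n]]]]]]]

e
t
f @ t
p @ t
q @ t
n @ t
n @ f @ t
n @ p @ t
n @ q <> p @ t
n @ n <> p @ t
n @ n <> q @ t
n @ n <> n @ t
n @ n <> n @ f
n @ n <> n @ p
n @ n <> n @ q
n @ n <> n @ n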